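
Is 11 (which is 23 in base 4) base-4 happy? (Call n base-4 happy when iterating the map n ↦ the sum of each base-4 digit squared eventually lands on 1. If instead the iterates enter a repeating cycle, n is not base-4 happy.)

11 = (2,3)_4 → 13
13 = (3,1)_4 → 10
10 = (2,2)_4 → 8
8 = (2,0)_4 → 4
4 = (1,0)_4 → 1  — reached 1.

base-4 happy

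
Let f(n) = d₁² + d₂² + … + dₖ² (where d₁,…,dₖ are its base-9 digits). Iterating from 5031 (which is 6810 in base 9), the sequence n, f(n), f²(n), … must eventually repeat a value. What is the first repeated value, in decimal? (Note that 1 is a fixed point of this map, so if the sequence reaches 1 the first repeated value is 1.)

5031 = (6,8,1,0)_9 → 6² + 8² + 1² + 0² = 101
101 = (1,2,2)_9 → 1² + 2² + 2² = 9
9 = (1,0)_9 → 1² + 0² = 1  — reached the fixed point 1.
1 → 1, so 1 is the first repeated value.

1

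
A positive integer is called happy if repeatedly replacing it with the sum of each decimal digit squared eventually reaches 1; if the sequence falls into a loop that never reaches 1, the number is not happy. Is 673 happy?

happy

673 → 6² + 7² + 3² = 36 + 49 + 9 = 94
94 → 9² + 4² = 81 + 16 = 97
97 → 9² + 7² = 81 + 49 = 130
130 → 1² + 3² + 0² = 1 + 9 + 0 = 10
10 → 1² + 0² = 1 + 0 = 1  — reached 1.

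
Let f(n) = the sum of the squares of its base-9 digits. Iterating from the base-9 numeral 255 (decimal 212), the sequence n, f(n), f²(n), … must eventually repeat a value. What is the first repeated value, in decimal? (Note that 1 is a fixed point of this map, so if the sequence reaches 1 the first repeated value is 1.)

212 = (2,5,5)_9 → 54
54 = (6,0)_9 → 36
36 = (4,0)_9 → 16
16 = (1,7)_9 → 50
50 = (5,5)_9 → 50  — 50 already appeared earlier.

50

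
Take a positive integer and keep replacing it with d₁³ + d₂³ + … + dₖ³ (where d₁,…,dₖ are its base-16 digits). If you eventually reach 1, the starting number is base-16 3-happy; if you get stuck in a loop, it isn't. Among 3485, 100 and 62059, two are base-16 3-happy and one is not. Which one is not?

3485

3485: 3485 → 5123 → 92 → 1853 → 2567 → 1343 → 3527 → 4268 → 2729 → 2729  — repeats 2729 (not base-16 3-happy)
100: 100 → 280 → 514 → 16 → 1  — reaches 1 (base-16 3-happy)
62059: 62059 → 4930 → 100 → 280 → 514 → 16 → 1  — reaches 1 (base-16 3-happy)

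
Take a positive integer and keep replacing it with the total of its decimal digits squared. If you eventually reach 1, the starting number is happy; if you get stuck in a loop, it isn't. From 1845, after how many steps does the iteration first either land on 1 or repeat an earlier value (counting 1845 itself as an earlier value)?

1845 → 1² + 8² + 4² + 5² = 1 + 64 + 16 + 25 = 106
106 → 1² + 0² + 6² = 1 + 0 + 36 = 37
37 → 3² + 7² = 9 + 49 = 58
58 → 5² + 8² = 25 + 64 = 89
89 → 8² + 9² = 64 + 81 = 145
145 → 1² + 4² + 5² = 1 + 16 + 25 = 42
42 → 4² + 2² = 16 + 4 = 20
20 → 2² + 0² = 4 + 0 = 4
4 → 4² = 16
16 → 1² + 6² = 1 + 36 = 37  — 37 repeats.
That took 10 steps.

10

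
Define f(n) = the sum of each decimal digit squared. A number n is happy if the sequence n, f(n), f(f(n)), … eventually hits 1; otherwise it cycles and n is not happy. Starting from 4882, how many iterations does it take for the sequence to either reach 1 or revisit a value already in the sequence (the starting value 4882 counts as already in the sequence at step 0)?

13

4882 → 4² + 8² + 8² + 2² = 16 + 64 + 64 + 4 = 148
148 → 1² + 4² + 8² = 1 + 16 + 64 = 81
81 → 8² + 1² = 64 + 1 = 65
65 → 6² + 5² = 36 + 25 = 61
61 → 6² + 1² = 36 + 1 = 37
37 → 3² + 7² = 9 + 49 = 58
58 → 5² + 8² = 25 + 64 = 89
89 → 8² + 9² = 64 + 81 = 145
145 → 1² + 4² + 5² = 1 + 16 + 25 = 42
42 → 4² + 2² = 16 + 4 = 20
20 → 2² + 0² = 4 + 0 = 4
4 → 4² = 16
16 → 1² + 6² = 1 + 36 = 37  — 37 repeats.
That took 13 steps.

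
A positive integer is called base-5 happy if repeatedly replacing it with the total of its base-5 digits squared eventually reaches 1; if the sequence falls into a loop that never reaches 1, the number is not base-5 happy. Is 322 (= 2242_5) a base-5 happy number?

not base-5 happy

322 = (2,2,4,2)_5 → 2² + 2² + 4² + 2² = 28
28 = (1,0,3)_5 → 1² + 0² + 3² = 10
10 = (2,0)_5 → 2² + 0² = 4
4 = (4)_5 → 4² = 16
16 = (3,1)_5 → 3² + 1² = 10  — 10 already seen; the sequence cycles without reaching 1.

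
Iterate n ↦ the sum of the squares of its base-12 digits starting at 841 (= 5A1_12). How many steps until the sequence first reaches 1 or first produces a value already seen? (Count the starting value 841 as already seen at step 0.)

7

841 = (5,10,1)_12 → 126
126 = (10,6)_12 → 136
136 = (11,4)_12 → 137
137 = (11,5)_12 → 146
146 = (1,0,2)_12 → 5
5 = (5)_12 → 25
25 = (2,1)_12 → 5  — 5 repeats.
That took 7 steps.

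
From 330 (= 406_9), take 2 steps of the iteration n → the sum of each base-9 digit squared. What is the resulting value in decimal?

330 = (4,0,6)_9 → 4² + 0² + 6² = 16 + 0 + 36 = 52
52 = (5,7)_9 → 5² + 7² = 25 + 49 = 74

74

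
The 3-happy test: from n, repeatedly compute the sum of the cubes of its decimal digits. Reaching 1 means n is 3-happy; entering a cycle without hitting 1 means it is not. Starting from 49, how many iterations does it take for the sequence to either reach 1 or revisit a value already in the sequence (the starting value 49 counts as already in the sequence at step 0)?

5

49 → 4³ + 9³ = 64 + 729 = 793
793 → 7³ + 9³ + 3³ = 343 + 729 + 27 = 1099
1099 → 1³ + 0³ + 9³ + 9³ = 1 + 0 + 729 + 729 = 1459
1459 → 1³ + 4³ + 5³ + 9³ = 1 + 64 + 125 + 729 = 919
919 → 9³ + 1³ + 9³ = 729 + 1 + 729 = 1459  — 1459 repeats.
That took 5 steps.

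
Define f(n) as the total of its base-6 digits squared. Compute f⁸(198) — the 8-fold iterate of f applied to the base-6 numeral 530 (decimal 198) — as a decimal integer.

17

198 = (5,3,0)_6 → 5² + 3² + 0² = 34
34 = (5,4)_6 → 5² + 4² = 41
41 = (1,0,5)_6 → 1² + 0² + 5² = 26
26 = (4,2)_6 → 4² + 2² = 20
20 = (3,2)_6 → 3² + 2² = 13
13 = (2,1)_6 → 2² + 1² = 5
5 = (5)_6 → 5² = 25
25 = (4,1)_6 → 4² + 1² = 17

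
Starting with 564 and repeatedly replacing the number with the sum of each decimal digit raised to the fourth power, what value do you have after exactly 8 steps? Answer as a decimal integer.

564 → 5⁴ + 6⁴ + 4⁴ = 2177
2177 → 2⁴ + 1⁴ + 7⁴ + 7⁴ = 4819
4819 → 4⁴ + 8⁴ + 1⁴ + 9⁴ = 10914
10914 → 1⁴ + 0⁴ + 9⁴ + 1⁴ + 4⁴ = 6819
6819 → 6⁴ + 8⁴ + 1⁴ + 9⁴ = 11954
11954 → 1⁴ + 1⁴ + 9⁴ + 5⁴ + 4⁴ = 7444
7444 → 7⁴ + 4⁴ + 4⁴ + 4⁴ = 3169
3169 → 3⁴ + 1⁴ + 6⁴ + 9⁴ = 7939

7939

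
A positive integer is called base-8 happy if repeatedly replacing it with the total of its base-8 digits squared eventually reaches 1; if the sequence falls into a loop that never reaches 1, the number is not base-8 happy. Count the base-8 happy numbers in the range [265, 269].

1

265: 265 → 18 → 8 → 1  — base-8 happy
266: 266 → 21 → 29 → 34 → 20 → 20  — not base-8 happy
267: 267 → 26 → 13 → 26  — not base-8 happy
268: 268 → 33 → 17 → 5 → 25 → 10 → 5  — not base-8 happy
269: 269 → 42 → 29 → 34 → 20 → 20  — not base-8 happy
base-8 happy: 265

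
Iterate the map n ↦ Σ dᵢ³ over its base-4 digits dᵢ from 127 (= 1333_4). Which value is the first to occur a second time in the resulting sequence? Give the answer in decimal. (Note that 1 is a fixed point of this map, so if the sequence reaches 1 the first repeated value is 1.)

1

127 = (1,3,3,3)_4 → 1³ + 3³ + 3³ + 3³ = 1 + 27 + 27 + 27 = 82
82 = (1,1,0,2)_4 → 1³ + 1³ + 0³ + 2³ = 1 + 1 + 0 + 8 = 10
10 = (2,2)_4 → 2³ + 2³ = 8 + 8 = 16
16 = (1,0,0)_4 → 1³ + 0³ + 0³ = 1 + 0 + 0 = 1  — reached the fixed point 1.
1 → 1, so 1 is the first repeated value.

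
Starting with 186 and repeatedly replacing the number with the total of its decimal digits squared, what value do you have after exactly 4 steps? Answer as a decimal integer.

16

186 → 101
101 → 2
2 → 4
4 → 16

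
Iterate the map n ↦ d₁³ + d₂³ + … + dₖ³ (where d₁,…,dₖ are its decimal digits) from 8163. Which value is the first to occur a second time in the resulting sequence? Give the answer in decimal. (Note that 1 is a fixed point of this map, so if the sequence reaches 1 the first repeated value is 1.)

8163 → 756
756 → 684
684 → 792
792 → 1080
1080 → 513
513 → 153
153 → 153  — 153 already appeared earlier.

153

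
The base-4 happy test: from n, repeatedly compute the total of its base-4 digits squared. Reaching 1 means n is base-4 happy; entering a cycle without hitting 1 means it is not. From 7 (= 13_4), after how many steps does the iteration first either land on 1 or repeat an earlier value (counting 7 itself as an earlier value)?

4

7 = (1,3)_4 → 10
10 = (2,2)_4 → 8
8 = (2,0)_4 → 4
4 = (1,0)_4 → 1  — reached 1.
That took 4 steps.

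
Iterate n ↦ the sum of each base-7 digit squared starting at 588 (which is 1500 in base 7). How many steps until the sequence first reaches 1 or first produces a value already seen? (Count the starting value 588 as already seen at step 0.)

588 = (1,5,0,0)_7 → 1² + 5² + 0² + 0² = 1 + 25 + 0 + 0 = 26
26 = (3,5)_7 → 3² + 5² = 9 + 25 = 34
34 = (4,6)_7 → 4² + 6² = 16 + 36 = 52
52 = (1,0,3)_7 → 1² + 0² + 3² = 1 + 0 + 9 = 10
10 = (1,3)_7 → 1² + 3² = 1 + 9 = 10  — 10 repeats.
That took 5 steps.

5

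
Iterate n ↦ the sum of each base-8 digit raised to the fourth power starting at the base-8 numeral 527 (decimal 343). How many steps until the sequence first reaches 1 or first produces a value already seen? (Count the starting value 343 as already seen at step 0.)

12

343 = (5,2,7)_8 → 3042
3042 = (5,7,4,2)_8 → 3298
3298 = (6,3,4,2)_8 → 1649
1649 = (3,1,6,1)_8 → 1379
1379 = (2,5,4,3)_8 → 978
978 = (1,7,2,2)_8 → 2434
2434 = (4,6,0,2)_8 → 1568
1568 = (3,0,4,0)_8 → 337
337 = (5,2,1)_8 → 642
642 = (1,2,0,2)_8 → 33
33 = (4,1)_8 → 257
257 = (4,0,1)_8 → 257  — 257 repeats.
That took 12 steps.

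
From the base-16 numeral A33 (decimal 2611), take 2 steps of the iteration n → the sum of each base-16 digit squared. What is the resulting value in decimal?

2611 = (10,3,3)_16 → 10² + 3² + 3² = 118
118 = (7,6)_16 → 7² + 6² = 85

85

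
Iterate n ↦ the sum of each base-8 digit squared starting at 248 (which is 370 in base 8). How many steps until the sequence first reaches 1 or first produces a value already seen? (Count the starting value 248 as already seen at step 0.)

248 = (3,7,0)_8 → 3² + 7² + 0² = 58
58 = (7,2)_8 → 7² + 2² = 53
53 = (6,5)_8 → 6² + 5² = 61
61 = (7,5)_8 → 7² + 5² = 74
74 = (1,1,2)_8 → 1² + 1² + 2² = 6
6 = (6)_8 → 6² = 36
36 = (4,4)_8 → 4² + 4² = 32
32 = (4,0)_8 → 4² + 0² = 16
16 = (2,0)_8 → 2² + 0² = 4
4 = (4)_8 → 4² = 16  — 16 repeats.
That took 10 steps.

10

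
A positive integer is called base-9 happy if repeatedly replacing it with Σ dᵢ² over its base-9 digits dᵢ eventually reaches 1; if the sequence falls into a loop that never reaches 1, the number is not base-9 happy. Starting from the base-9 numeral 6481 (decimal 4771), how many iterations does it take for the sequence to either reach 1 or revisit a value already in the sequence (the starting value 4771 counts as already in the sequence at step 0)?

4771 = (6,4,8,1)_9 → 6² + 4² + 8² + 1² = 117
117 = (1,4,0)_9 → 1² + 4² + 0² = 17
17 = (1,8)_9 → 1² + 8² = 65
65 = (7,2)_9 → 7² + 2² = 53
53 = (5,8)_9 → 5² + 8² = 89
89 = (1,0,8)_9 → 1² + 0² + 8² = 65  — 65 repeats.
That took 6 steps.

6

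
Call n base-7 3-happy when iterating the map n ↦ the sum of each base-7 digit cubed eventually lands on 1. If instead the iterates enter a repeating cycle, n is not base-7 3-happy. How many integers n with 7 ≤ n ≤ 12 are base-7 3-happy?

7: 7 → 1  (reaches 1)
8: 8 → 2 → 8  (repeats 8)
9: 9 → 9  (repeats 9)
10: 10 → 28 → 64 → 10  (repeats 10)
11: 11 → 65 → 17 → 35 → 125 → 251 → 341 → 557 → 137 → 197 → 65  (repeats 65)
12: 12 → 126 → 72 → 36 → 126  (repeats 126)
base-7 3-happy: 7

1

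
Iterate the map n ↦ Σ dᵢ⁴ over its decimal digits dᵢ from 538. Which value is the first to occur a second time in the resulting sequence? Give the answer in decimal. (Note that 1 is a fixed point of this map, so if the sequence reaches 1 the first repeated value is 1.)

13139

538 → 5⁴ + 3⁴ + 8⁴ = 625 + 81 + 4096 = 4802
4802 → 4⁴ + 8⁴ + 0⁴ + 2⁴ = 256 + 4096 + 0 + 16 = 4368
4368 → 4⁴ + 3⁴ + 6⁴ + 8⁴ = 256 + 81 + 1296 + 4096 = 5729
5729 → 5⁴ + 7⁴ + 2⁴ + 9⁴ = 625 + 2401 + 16 + 6561 = 9603
9603 → 9⁴ + 6⁴ + 0⁴ + 3⁴ = 6561 + 1296 + 0 + 81 = 7938
7938 → 7⁴ + 9⁴ + 3⁴ + 8⁴ = 2401 + 6561 + 81 + 4096 = 13139
13139 → 1⁴ + 3⁴ + 1⁴ + 3⁴ + 9⁴ = 1 + 81 + 1 + 81 + 6561 = 6725
6725 → 6⁴ + 7⁴ + 2⁴ + 5⁴ = 1296 + 2401 + 16 + 625 = 4338
4338 → 4⁴ + 3⁴ + 3⁴ + 8⁴ = 256 + 81 + 81 + 4096 = 4514
4514 → 4⁴ + 5⁴ + 1⁴ + 4⁴ = 256 + 625 + 1 + 256 = 1138
1138 → 1⁴ + 1⁴ + 3⁴ + 8⁴ = 1 + 1 + 81 + 4096 = 4179
4179 → 4⁴ + 1⁴ + 7⁴ + 9⁴ = 256 + 1 + 2401 + 6561 = 9219
9219 → 9⁴ + 2⁴ + 1⁴ + 9⁴ = 6561 + 16 + 1 + 6561 = 13139  — 13139 already appeared earlier.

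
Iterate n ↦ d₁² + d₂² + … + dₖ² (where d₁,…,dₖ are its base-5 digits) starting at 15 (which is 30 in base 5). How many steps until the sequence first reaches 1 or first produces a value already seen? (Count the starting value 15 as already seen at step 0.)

4

15 = (3,0)_5 → 3² + 0² = 9
9 = (1,4)_5 → 1² + 4² = 17
17 = (3,2)_5 → 3² + 2² = 13
13 = (2,3)_5 → 2² + 3² = 13  — 13 repeats.
That took 4 steps.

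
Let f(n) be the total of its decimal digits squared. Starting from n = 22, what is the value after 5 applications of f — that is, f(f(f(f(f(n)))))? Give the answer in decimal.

22 → 2² + 2² = 8
8 → 8² = 64
64 → 6² + 4² = 52
52 → 5² + 2² = 29
29 → 2² + 9² = 85

85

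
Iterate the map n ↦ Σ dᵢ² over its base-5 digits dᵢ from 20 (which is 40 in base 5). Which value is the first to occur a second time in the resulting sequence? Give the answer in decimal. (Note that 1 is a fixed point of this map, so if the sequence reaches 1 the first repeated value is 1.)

20 = (4,0)_5 → 4² + 0² = 16 + 0 = 16
16 = (3,1)_5 → 3² + 1² = 9 + 1 = 10
10 = (2,0)_5 → 2² + 0² = 4 + 0 = 4
4 = (4)_5 → 4² = 16  — 16 already appeared earlier.

16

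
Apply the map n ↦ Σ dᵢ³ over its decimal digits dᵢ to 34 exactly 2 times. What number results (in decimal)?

34 → 91
91 → 730

730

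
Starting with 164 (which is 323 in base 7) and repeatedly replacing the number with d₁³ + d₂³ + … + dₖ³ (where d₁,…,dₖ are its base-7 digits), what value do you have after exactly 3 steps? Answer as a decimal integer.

164 = (3,2,3)_7 → 3³ + 2³ + 3³ = 62
62 = (1,1,6)_7 → 1³ + 1³ + 6³ = 218
218 = (4,3,1)_7 → 4³ + 3³ + 1³ = 92

92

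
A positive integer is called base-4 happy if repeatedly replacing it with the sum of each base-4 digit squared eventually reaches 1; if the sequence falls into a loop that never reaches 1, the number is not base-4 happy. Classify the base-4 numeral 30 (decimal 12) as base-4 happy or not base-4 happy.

base-4 happy

12 = (3,0)_4 → 9
9 = (2,1)_4 → 5
5 = (1,1)_4 → 2
2 = (2)_4 → 4
4 = (1,0)_4 → 1  — reached 1.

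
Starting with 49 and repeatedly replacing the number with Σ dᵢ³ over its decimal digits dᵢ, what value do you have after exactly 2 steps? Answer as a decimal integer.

49 → 793
793 → 1099

1099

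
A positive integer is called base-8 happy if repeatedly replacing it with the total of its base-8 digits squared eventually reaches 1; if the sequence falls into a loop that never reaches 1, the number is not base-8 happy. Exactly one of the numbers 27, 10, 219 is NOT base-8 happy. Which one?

10

27: 27 → 18 → 8 → 1  — reaches 1 (base-8 happy)
10: 10 → 5 → 25 → 10  — repeats 10 (not base-8 happy)
219: 219 → 27 → 18 → 8 → 1  — reaches 1 (base-8 happy)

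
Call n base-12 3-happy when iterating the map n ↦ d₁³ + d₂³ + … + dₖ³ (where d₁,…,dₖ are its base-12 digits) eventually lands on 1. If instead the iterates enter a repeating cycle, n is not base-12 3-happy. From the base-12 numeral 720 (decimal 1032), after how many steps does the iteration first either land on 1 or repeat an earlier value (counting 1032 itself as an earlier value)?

11

1032 = (7,2,0)_12 → 7³ + 2³ + 0³ = 351
351 = (2,5,3)_12 → 2³ + 5³ + 3³ = 160
160 = (1,1,4)_12 → 1³ + 1³ + 4³ = 66
66 = (5,6)_12 → 5³ + 6³ = 341
341 = (2,4,5)_12 → 2³ + 4³ + 5³ = 197
197 = (1,4,5)_12 → 1³ + 4³ + 5³ = 190
190 = (1,3,10)_12 → 1³ + 3³ + 10³ = 1028
1028 = (7,1,8)_12 → 7³ + 1³ + 8³ = 856
856 = (5,11,4)_12 → 5³ + 11³ + 4³ = 1520
1520 = (10,6,8)_12 → 10³ + 6³ + 8³ = 1728
1728 = (1,0,0,0)_12 → 1³ + 0³ + 0³ + 0³ = 1  — reached 1.
That took 11 steps.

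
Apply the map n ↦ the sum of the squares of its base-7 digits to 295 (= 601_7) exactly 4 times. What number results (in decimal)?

13

295 = (6,0,1)_7 → 37
37 = (5,2)_7 → 29
29 = (4,1)_7 → 17
17 = (2,3)_7 → 13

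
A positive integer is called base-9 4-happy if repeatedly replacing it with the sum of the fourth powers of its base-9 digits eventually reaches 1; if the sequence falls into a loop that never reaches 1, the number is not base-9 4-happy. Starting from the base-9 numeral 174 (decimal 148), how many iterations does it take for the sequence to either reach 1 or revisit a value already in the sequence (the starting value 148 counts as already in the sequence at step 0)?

13

148 = (1,7,4)_9 → 2658
2658 = (3,5,7,3)_9 → 3188
3188 = (4,3,3,2)_9 → 434
434 = (5,3,2)_9 → 722
722 = (8,8,2)_9 → 8208
8208 = (1,2,2,3,0)_9 → 114
114 = (1,3,6)_9 → 1378
1378 = (1,8,0,1)_9 → 4098
4098 = (5,5,5,3)_9 → 1956
1956 = (2,6,1,3)_9 → 1394
1394 = (1,8,1,8)_9 → 8194
8194 = (1,2,2,1,4)_9 → 290
290 = (3,5,2)_9 → 722  — 722 repeats.
That took 13 steps.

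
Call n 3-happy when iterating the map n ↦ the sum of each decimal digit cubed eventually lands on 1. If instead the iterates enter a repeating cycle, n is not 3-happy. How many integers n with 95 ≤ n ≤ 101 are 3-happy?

95: 95 → 854 → 701 → 344 → 155 → 251 → 134 → 92 → 737 → 713 → 371 → 371  — not 3-happy
96: 96 → 945 → 918 → 1242 → 81 → 513 → 153 → 153  — not 3-happy
97: 97 → 1072 → 352 → 160 → 217 → 352  — not 3-happy
98: 98 → 1241 → 74 → 407 → 407  — not 3-happy
99: 99 → 1458 → 702 → 351 → 153 → 153  — not 3-happy
100: 100 → 1  — 3-happy
101: 101 → 2 → 8 → 512 → 134 → 92 → 737 → 713 → 371 → 371  — not 3-happy
3-happy: 100

1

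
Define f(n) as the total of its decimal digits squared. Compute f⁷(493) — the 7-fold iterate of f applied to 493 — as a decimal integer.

493 → 4² + 9² + 3² = 106
106 → 1² + 0² + 6² = 37
37 → 3² + 7² = 58
58 → 5² + 8² = 89
89 → 8² + 9² = 145
145 → 1² + 4² + 5² = 42
42 → 4² + 2² = 20

20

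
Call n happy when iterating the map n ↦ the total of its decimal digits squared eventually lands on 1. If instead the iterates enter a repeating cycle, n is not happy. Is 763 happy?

763 → 94
94 → 97
97 → 130
130 → 10
10 → 1  — reached 1.

happy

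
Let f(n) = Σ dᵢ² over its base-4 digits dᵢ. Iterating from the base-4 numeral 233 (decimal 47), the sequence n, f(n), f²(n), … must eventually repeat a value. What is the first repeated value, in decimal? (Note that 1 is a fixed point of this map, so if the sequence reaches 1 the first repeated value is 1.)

47 = (2,3,3)_4 → 2² + 3² + 3² = 4 + 9 + 9 = 22
22 = (1,1,2)_4 → 1² + 1² + 2² = 1 + 1 + 4 = 6
6 = (1,2)_4 → 1² + 2² = 1 + 4 = 5
5 = (1,1)_4 → 1² + 1² = 1 + 1 = 2
2 = (2)_4 → 2² = 4
4 = (1,0)_4 → 1² + 0² = 1 + 0 = 1  — reached the fixed point 1.
1 → 1, so 1 is the first repeated value.

1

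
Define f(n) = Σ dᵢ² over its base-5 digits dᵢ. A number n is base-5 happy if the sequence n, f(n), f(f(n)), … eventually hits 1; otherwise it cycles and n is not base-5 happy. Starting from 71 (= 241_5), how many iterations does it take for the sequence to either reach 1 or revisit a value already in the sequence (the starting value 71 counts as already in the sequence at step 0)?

71 = (2,4,1)_5 → 2² + 4² + 1² = 21
21 = (4,1)_5 → 4² + 1² = 17
17 = (3,2)_5 → 3² + 2² = 13
13 = (2,3)_5 → 2² + 3² = 13  — 13 repeats.
That took 4 steps.

4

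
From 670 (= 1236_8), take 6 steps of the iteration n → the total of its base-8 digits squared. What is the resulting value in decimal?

25

670 = (1,2,3,6)_8 → 50
50 = (6,2)_8 → 40
40 = (5,0)_8 → 25
25 = (3,1)_8 → 10
10 = (1,2)_8 → 5
5 = (5)_8 → 25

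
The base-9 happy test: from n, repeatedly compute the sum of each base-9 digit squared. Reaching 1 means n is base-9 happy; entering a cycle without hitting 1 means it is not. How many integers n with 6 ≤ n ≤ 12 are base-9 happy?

1

6: 6 → 36 → 16 → 50 → 50  — not base-9 happy
7: 7 → 49 → 41 → 41  — not base-9 happy
8: 8 → 64 → 50 → 50  — not base-9 happy
9: 9 → 1  — base-9 happy
10: 10 → 2 → 4 → 16 → 50 → 50  — not base-9 happy
11: 11 → 5 → 25 → 53 → 89 → 65 → 53  — not base-9 happy
12: 12 → 10 → 2 → 4 → 16 → 50 → 50  — not base-9 happy
base-9 happy: 9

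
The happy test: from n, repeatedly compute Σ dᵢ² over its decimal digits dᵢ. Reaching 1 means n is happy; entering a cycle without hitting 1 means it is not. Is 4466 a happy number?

4466 → 104
104 → 17
17 → 50
50 → 25
25 → 29
29 → 85
85 → 89
89 → 145
145 → 42
42 → 20
20 → 4
4 → 16
16 → 37
37 → 58
58 → 89  — 89 already seen; the sequence cycles without reaching 1.

not happy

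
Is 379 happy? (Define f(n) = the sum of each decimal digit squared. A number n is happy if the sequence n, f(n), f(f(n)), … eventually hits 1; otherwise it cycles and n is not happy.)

379 → 3² + 7² + 9² = 139
139 → 1² + 3² + 9² = 91
91 → 9² + 1² = 82
82 → 8² + 2² = 68
68 → 6² + 8² = 100
100 → 1² + 0² + 0² = 1  — reached 1.

happy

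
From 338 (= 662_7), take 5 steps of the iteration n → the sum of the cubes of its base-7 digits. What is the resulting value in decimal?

218

338 = (6,6,2)_7 → 6³ + 6³ + 2³ = 216 + 216 + 8 = 440
440 = (1,1,6,6)_7 → 1³ + 1³ + 6³ + 6³ = 1 + 1 + 216 + 216 = 434
434 = (1,1,6,0)_7 → 1³ + 1³ + 6³ + 0³ = 1 + 1 + 216 + 0 = 218
218 = (4,3,1)_7 → 4³ + 3³ + 1³ = 64 + 27 + 1 = 92
92 = (1,6,1)_7 → 1³ + 6³ + 1³ = 1 + 216 + 1 = 218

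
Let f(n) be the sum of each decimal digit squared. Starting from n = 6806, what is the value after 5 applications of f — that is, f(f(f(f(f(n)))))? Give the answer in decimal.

6806 → 6² + 8² + 0² + 6² = 136
136 → 1² + 3² + 6² = 46
46 → 4² + 6² = 52
52 → 5² + 2² = 29
29 → 2² + 9² = 85

85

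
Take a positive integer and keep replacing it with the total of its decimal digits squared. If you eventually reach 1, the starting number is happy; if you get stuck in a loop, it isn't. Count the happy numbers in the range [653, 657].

3

653: 653 → 70 → 49 → 97 → 130 → 10 → 1  (reaches 1)
654: 654 → 77 → 98 → 145 → 42 → 20 → 4 → 16 → 37 → 58 → 89 → 145  (repeats 145)
655: 655 → 86 → 100 → 1  (reaches 1)
656: 656 → 97 → 130 → 10 → 1  (reaches 1)
657: 657 → 110 → 2 → 4 → 16 → 37 → 58 → 89 → 145 → 42 → 20 → 4  (repeats 4)
happy: 653, 655, 656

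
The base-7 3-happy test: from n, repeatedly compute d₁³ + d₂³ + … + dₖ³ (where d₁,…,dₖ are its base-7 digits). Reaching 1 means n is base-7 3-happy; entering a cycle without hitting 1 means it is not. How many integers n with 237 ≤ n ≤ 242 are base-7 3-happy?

237: 237 → 405 → 219 → 99 → 9 → 9  — not base-7 3-happy
238: 238 → 280 → 250 → 250  — not base-7 3-happy
239: 239 → 281 → 251 → 341 → 557 → 137 → 197 → 65 → 17 → 35 → 125 → 251  — not base-7 3-happy
240: 240 → 288 → 342 → 648 → 282 → 258 → 342  — not base-7 3-happy
241: 241 → 307 → 433 → 343 → 1  — base-7 3-happy
242: 242 → 344 → 2 → 8 → 2  — not base-7 3-happy
base-7 3-happy: 241

1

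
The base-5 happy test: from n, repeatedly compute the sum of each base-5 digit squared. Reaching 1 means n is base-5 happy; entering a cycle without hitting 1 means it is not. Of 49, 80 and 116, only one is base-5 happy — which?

49

49: 49 → 33 → 11 → 5 → 1  — reaches 1 (base-5 happy)
80: 80 → 10 → 4 → 16 → 10  — repeats 10 (not base-5 happy)
116: 116 → 26 → 2 → 4 → 16 → 10 → 4  — repeats 4 (not base-5 happy)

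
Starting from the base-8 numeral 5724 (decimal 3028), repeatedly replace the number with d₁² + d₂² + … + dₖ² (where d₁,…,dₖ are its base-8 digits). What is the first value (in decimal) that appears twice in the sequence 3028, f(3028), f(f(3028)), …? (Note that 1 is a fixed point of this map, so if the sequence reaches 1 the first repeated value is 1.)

16

3028 = (5,7,2,4)_8 → 5² + 7² + 2² + 4² = 94
94 = (1,3,6)_8 → 1² + 3² + 6² = 46
46 = (5,6)_8 → 5² + 6² = 61
61 = (7,5)_8 → 7² + 5² = 74
74 = (1,1,2)_8 → 1² + 1² + 2² = 6
6 = (6)_8 → 6² = 36
36 = (4,4)_8 → 4² + 4² = 32
32 = (4,0)_8 → 4² + 0² = 16
16 = (2,0)_8 → 2² + 0² = 4
4 = (4)_8 → 4² = 16  — 16 already appeared earlier.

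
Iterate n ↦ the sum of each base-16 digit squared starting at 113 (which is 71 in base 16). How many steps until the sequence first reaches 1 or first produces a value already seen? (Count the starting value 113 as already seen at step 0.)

7

113 = (7,1)_16 → 7² + 1² = 49 + 1 = 50
50 = (3,2)_16 → 3² + 2² = 9 + 4 = 13
13 = (13)_16 → 13² = 169
169 = (10,9)_16 → 10² + 9² = 100 + 81 = 181
181 = (11,5)_16 → 11² + 5² = 121 + 25 = 146
146 = (9,2)_16 → 9² + 2² = 81 + 4 = 85
85 = (5,5)_16 → 5² + 5² = 25 + 25 = 50  — 50 repeats.
That took 7 steps.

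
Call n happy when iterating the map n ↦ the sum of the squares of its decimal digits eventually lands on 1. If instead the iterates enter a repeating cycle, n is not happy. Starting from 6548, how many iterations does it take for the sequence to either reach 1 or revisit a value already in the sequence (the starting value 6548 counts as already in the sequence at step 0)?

13

6548 → 6² + 5² + 4² + 8² = 141
141 → 1² + 4² + 1² = 18
18 → 1² + 8² = 65
65 → 6² + 5² = 61
61 → 6² + 1² = 37
37 → 3² + 7² = 58
58 → 5² + 8² = 89
89 → 8² + 9² = 145
145 → 1² + 4² + 5² = 42
42 → 4² + 2² = 20
20 → 2² + 0² = 4
4 → 4² = 16
16 → 1² + 6² = 37  — 37 repeats.
That took 13 steps.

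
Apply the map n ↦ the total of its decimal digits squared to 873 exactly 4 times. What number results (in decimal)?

873 → 8² + 7² + 3² = 64 + 49 + 9 = 122
122 → 1² + 2² + 2² = 1 + 4 + 4 = 9
9 → 9² = 81
81 → 8² + 1² = 64 + 1 = 65

65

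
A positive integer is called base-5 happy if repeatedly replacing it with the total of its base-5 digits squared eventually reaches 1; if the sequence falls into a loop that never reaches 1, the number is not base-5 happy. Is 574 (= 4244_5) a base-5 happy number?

not base-5 happy

574 = (4,2,4,4)_5 → 4² + 2² + 4² + 4² = 16 + 4 + 16 + 16 = 52
52 = (2,0,2)_5 → 2² + 0² + 2² = 4 + 0 + 4 = 8
8 = (1,3)_5 → 1² + 3² = 1 + 9 = 10
10 = (2,0)_5 → 2² + 0² = 4 + 0 = 4
4 = (4)_5 → 4² = 16
16 = (3,1)_5 → 3² + 1² = 9 + 1 = 10  — 10 already seen; the sequence cycles without reaching 1.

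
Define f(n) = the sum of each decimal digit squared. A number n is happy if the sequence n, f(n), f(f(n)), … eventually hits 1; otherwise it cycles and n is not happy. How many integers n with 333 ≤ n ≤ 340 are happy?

333: 333 → 27 → 53 → 34 → 25 → 29 → 85 → 89 → 145 → 42 → 20 → 4 → 16 → 37 → 58 → 89  (repeats 89)
334: 334 → 34 → 25 → 29 → 85 → 89 → 145 → 42 → 20 → 4 → 16 → 37 → 58 → 89  (repeats 89)
335: 335 → 43 → 25 → 29 → 85 → 89 → 145 → 42 → 20 → 4 → 16 → 37 → 58 → 89  (repeats 89)
336: 336 → 54 → 41 → 17 → 50 → 25 → 29 → 85 → 89 → 145 → 42 → 20 → 4 → 16 → 37 → 58 → 89  (repeats 89)
337: 337 → 67 → 85 → 89 → 145 → 42 → 20 → 4 → 16 → 37 → 58 → 89  (repeats 89)
338: 338 → 82 → 68 → 100 → 1  (reaches 1)
339: 339 → 99 → 162 → 41 → 17 → 50 → 25 → 29 → 85 → 89 → 145 → 42 → 20 → 4 → 16 → 37 → 58 → 89  (repeats 89)
340: 340 → 25 → 29 → 85 → 89 → 145 → 42 → 20 → 4 → 16 → 37 → 58 → 89  (repeats 89)
happy: 338

1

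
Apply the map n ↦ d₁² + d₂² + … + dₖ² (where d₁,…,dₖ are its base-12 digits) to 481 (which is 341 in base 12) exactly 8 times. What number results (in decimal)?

164

481 = (3,4,1)_12 → 26
26 = (2,2)_12 → 8
8 = (8)_12 → 64
64 = (5,4)_12 → 41
41 = (3,5)_12 → 34
34 = (2,10)_12 → 104
104 = (8,8)_12 → 128
128 = (10,8)_12 → 164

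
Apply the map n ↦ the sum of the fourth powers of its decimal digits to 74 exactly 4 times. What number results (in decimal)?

74 → 7⁴ + 4⁴ = 2401 + 256 = 2657
2657 → 2⁴ + 6⁴ + 5⁴ + 7⁴ = 16 + 1296 + 625 + 2401 = 4338
4338 → 4⁴ + 3⁴ + 3⁴ + 8⁴ = 256 + 81 + 81 + 4096 = 4514
4514 → 4⁴ + 5⁴ + 1⁴ + 4⁴ = 256 + 625 + 1 + 256 = 1138

1138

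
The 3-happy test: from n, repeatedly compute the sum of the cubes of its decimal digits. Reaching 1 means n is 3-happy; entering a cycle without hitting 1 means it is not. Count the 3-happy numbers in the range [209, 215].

209: 209 → 737 → 713 → 371 → 371  (repeats 371)
210: 210 → 9 → 729 → 1080 → 513 → 153 → 153  (repeats 153)
211: 211 → 10 → 1  (reaches 1)
212: 212 → 17 → 344 → 155 → 251 → 134 → 92 → 737 → 713 → 371 → 371  (repeats 371)
213: 213 → 36 → 243 → 99 → 1458 → 702 → 351 → 153 → 153  (repeats 153)
214: 214 → 73 → 370 → 370  (repeats 370)
215: 215 → 134 → 92 → 737 → 713 → 371 → 371  (repeats 371)
3-happy: 211

1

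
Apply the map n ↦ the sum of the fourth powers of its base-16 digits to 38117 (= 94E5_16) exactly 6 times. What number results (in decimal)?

38117 = (9,4,14,5)_16 → 9⁴ + 4⁴ + 14⁴ + 5⁴ = 6561 + 256 + 38416 + 625 = 45858
45858 = (11,3,2,2)_16 → 11⁴ + 3⁴ + 2⁴ + 2⁴ = 14641 + 81 + 16 + 16 = 14754
14754 = (3,9,10,2)_16 → 3⁴ + 9⁴ + 10⁴ + 2⁴ = 81 + 6561 + 10000 + 16 = 16658
16658 = (4,1,1,2)_16 → 4⁴ + 1⁴ + 1⁴ + 2⁴ = 256 + 1 + 1 + 16 = 274
274 = (1,1,2)_16 → 1⁴ + 1⁴ + 2⁴ = 1 + 1 + 16 = 18
18 = (1,2)_16 → 1⁴ + 2⁴ = 1 + 16 = 17

17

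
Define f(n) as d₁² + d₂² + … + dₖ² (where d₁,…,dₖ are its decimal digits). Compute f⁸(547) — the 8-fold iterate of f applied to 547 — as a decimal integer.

145

547 → 5² + 4² + 7² = 90
90 → 9² + 0² = 81
81 → 8² + 1² = 65
65 → 6² + 5² = 61
61 → 6² + 1² = 37
37 → 3² + 7² = 58
58 → 5² + 8² = 89
89 → 8² + 9² = 145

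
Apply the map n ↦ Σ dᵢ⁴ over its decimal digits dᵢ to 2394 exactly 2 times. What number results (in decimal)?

2394 → 2⁴ + 3⁴ + 9⁴ + 4⁴ = 16 + 81 + 6561 + 256 = 6914
6914 → 6⁴ + 9⁴ + 1⁴ + 4⁴ = 1296 + 6561 + 1 + 256 = 8114

8114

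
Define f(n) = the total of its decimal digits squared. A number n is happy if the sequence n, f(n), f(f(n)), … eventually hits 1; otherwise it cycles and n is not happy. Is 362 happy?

362 → 3² + 6² + 2² = 49
49 → 4² + 9² = 97
97 → 9² + 7² = 130
130 → 1² + 3² + 0² = 10
10 → 1² + 0² = 1  — reached 1.

happy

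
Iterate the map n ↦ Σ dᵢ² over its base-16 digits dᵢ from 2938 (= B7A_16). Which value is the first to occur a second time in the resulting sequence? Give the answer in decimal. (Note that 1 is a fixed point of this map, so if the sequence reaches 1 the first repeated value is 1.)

2938 = (11,7,10)_16 → 11² + 7² + 10² = 121 + 49 + 100 = 270
270 = (1,0,14)_16 → 1² + 0² + 14² = 1 + 0 + 196 = 197
197 = (12,5)_16 → 12² + 5² = 144 + 25 = 169
169 = (10,9)_16 → 10² + 9² = 100 + 81 = 181
181 = (11,5)_16 → 11² + 5² = 121 + 25 = 146
146 = (9,2)_16 → 9² + 2² = 81 + 4 = 85
85 = (5,5)_16 → 5² + 5² = 25 + 25 = 50
50 = (3,2)_16 → 3² + 2² = 9 + 4 = 13
13 = (13)_16 → 13² = 169  — 169 already appeared earlier.

169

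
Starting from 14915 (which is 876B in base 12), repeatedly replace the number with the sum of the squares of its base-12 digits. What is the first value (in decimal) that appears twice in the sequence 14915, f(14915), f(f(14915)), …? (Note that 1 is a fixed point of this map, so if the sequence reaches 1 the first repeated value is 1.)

5

14915 = (8,7,6,11)_12 → 8² + 7² + 6² + 11² = 270
270 = (1,10,6)_12 → 1² + 10² + 6² = 137
137 = (11,5)_12 → 11² + 5² = 146
146 = (1,0,2)_12 → 1² + 0² + 2² = 5
5 = (5)_12 → 5² = 25
25 = (2,1)_12 → 2² + 1² = 5  — 5 already appeared earlier.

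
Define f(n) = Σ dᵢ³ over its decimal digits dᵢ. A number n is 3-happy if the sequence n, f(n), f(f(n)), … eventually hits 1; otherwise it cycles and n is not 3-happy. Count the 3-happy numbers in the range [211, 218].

1

211: 211 → 10 → 1  (reaches 1)
212: 212 → 17 → 344 → 155 → 251 → 134 → 92 → 737 → 713 → 371 → 371  (repeats 371)
213: 213 → 36 → 243 → 99 → 1458 → 702 → 351 → 153 → 153  (repeats 153)
214: 214 → 73 → 370 → 370  (repeats 370)
215: 215 → 134 → 92 → 737 → 713 → 371 → 371  (repeats 371)
216: 216 → 225 → 141 → 66 → 432 → 99 → 1458 → 702 → 351 → 153 → 153  (repeats 153)
217: 217 → 352 → 160 → 217  (repeats 217)
218: 218 → 521 → 134 → 92 → 737 → 713 → 371 → 371  (repeats 371)
3-happy: 211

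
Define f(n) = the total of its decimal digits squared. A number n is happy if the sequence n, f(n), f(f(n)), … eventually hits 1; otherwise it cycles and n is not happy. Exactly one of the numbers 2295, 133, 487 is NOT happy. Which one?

2295

2295: 2295 → 114 → 18 → 65 → 61 → 37 → 58 → 89 → 145 → 42 → 20 → 4 → 16 → 37  — repeats 37 (not happy)
133: 133 → 19 → 82 → 68 → 100 → 1  — reaches 1 (happy)
487: 487 → 129 → 86 → 100 → 1  — reaches 1 (happy)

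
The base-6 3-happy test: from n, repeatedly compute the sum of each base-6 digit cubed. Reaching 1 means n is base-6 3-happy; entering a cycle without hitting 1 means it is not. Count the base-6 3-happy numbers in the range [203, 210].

6

203: 203 → 277 → 67 → 127 → 55 → 29 → 189 → 153 → 92 → 43 → 3 → 27 → 91 → 36 → 1  — base-6 3-happy
204: 204 → 189 → 153 → 92 → 43 → 3 → 27 → 91 → 36 → 1  — base-6 3-happy
205: 205 → 190 → 190  — not base-6 3-happy
206: 206 → 197 → 258 → 3 → 27 → 91 → 36 → 1  — base-6 3-happy
207: 207 → 216 → 1  — base-6 3-happy
208: 208 → 253 → 3 → 27 → 91 → 36 → 1  — base-6 3-happy
209: 209 → 314 → 81 → 36 → 1  — base-6 3-happy
210: 210 → 250 → 190 → 190  — not base-6 3-happy
base-6 3-happy: 203, 204, 206, 207, 208, 209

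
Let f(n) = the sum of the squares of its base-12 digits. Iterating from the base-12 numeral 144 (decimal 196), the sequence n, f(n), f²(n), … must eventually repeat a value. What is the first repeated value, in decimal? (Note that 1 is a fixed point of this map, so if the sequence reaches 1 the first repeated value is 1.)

50

196 = (1,4,4)_12 → 1² + 4² + 4² = 1 + 16 + 16 = 33
33 = (2,9)_12 → 2² + 9² = 4 + 81 = 85
85 = (7,1)_12 → 7² + 1² = 49 + 1 = 50
50 = (4,2)_12 → 4² + 2² = 16 + 4 = 20
20 = (1,8)_12 → 1² + 8² = 1 + 64 = 65
65 = (5,5)_12 → 5² + 5² = 25 + 25 = 50  — 50 already appeared earlier.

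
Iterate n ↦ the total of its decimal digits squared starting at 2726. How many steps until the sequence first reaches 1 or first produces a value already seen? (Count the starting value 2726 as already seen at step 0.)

14

2726 → 93
93 → 90
90 → 81
81 → 65
65 → 61
61 → 37
37 → 58
58 → 89
89 → 145
145 → 42
42 → 20
20 → 4
4 → 16
16 → 37  — 37 repeats.
That took 14 steps.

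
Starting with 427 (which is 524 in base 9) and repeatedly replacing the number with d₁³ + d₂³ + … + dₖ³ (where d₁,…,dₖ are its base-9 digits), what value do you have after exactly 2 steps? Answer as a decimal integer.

427 = (5,2,4)_9 → 5³ + 2³ + 4³ = 125 + 8 + 64 = 197
197 = (2,3,8)_9 → 2³ + 3³ + 8³ = 8 + 27 + 512 = 547

547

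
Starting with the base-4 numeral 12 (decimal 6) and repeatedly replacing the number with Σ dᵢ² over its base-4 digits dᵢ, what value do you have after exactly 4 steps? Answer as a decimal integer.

6 = (1,2)_4 → 1² + 2² = 5
5 = (1,1)_4 → 1² + 1² = 2
2 = (2)_4 → 2² = 4
4 = (1,0)_4 → 1² + 0² = 1

1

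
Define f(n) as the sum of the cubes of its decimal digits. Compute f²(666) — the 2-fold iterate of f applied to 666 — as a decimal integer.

666 → 6³ + 6³ + 6³ = 648
648 → 6³ + 4³ + 8³ = 792

792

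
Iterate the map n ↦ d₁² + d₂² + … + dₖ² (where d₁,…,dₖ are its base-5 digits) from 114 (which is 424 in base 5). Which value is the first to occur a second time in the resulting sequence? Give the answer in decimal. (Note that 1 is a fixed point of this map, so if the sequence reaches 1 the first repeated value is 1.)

4

114 = (4,2,4)_5 → 4² + 2² + 4² = 36
36 = (1,2,1)_5 → 1² + 2² + 1² = 6
6 = (1,1)_5 → 1² + 1² = 2
2 = (2)_5 → 2² = 4
4 = (4)_5 → 4² = 16
16 = (3,1)_5 → 3² + 1² = 10
10 = (2,0)_5 → 2² + 0² = 4  — 4 already appeared earlier.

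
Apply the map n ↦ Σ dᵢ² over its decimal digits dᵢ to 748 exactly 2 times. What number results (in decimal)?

748 → 7² + 4² + 8² = 129
129 → 1² + 2² + 9² = 86

86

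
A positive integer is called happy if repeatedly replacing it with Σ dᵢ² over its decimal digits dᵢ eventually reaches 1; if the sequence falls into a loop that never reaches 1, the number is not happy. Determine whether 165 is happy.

165 → 1² + 6² + 5² = 62
62 → 6² + 2² = 40
40 → 4² + 0² = 16
16 → 1² + 6² = 37
37 → 3² + 7² = 58
58 → 5² + 8² = 89
89 → 8² + 9² = 145
145 → 1² + 4² + 5² = 42
42 → 4² + 2² = 20
20 → 2² + 0² = 4
4 → 4² = 16  — 16 already seen; the sequence cycles without reaching 1.

not happy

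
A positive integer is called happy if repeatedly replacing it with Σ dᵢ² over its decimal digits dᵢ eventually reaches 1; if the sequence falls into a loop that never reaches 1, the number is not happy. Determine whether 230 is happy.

230 → 2² + 3² + 0² = 13
13 → 1² + 3² = 10
10 → 1² + 0² = 1  — reached 1.

happy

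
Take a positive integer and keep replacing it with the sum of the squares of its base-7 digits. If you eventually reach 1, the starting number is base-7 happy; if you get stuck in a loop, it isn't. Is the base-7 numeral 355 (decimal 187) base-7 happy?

not base-7 happy

187 = (3,5,5)_7 → 3² + 5² + 5² = 59
59 = (1,1,3)_7 → 1² + 1² + 3² = 11
11 = (1,4)_7 → 1² + 4² = 17
17 = (2,3)_7 → 2² + 3² = 13
13 = (1,6)_7 → 1² + 6² = 37
37 = (5,2)_7 → 5² + 2² = 29
29 = (4,1)_7 → 4² + 1² = 17  — 17 already seen; the sequence cycles without reaching 1.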